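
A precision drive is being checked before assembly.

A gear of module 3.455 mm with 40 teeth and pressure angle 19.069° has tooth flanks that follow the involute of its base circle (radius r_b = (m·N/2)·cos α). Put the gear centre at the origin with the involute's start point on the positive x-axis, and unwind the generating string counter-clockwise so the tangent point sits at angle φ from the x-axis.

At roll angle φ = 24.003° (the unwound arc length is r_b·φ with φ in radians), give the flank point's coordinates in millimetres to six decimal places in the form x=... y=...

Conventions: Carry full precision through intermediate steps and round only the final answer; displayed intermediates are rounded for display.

x=70.790095 y=1.572656

class = single-mesh tooth geometry [base-circle involute, m = 3.455, 40T]
pitch radius r_p = m·N/2 = 3.455·40/2 = 69.100000
base radius r_b = r_p·cos α = 69.100000·cos 19.069° = 65.308194
roll angle φ = 24.003° = 0.41893138 rad
x = r_b·(cos φ + φ·sin φ) = 70.790095
y = r_b·(sin φ − φ·cos φ) = 1.572656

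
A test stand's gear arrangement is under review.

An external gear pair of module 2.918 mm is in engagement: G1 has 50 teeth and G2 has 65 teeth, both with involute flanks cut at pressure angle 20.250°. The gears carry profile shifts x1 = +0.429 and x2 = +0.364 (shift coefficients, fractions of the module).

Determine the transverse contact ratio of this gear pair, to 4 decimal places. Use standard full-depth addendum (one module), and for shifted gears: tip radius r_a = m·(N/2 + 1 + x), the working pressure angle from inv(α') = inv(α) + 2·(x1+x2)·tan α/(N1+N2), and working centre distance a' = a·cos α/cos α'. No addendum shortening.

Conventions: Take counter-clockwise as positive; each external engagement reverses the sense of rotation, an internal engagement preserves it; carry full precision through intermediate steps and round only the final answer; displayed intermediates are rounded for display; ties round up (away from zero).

1.6685

class = single-mesh tooth geometry [involute pair 50T × 65T, m = 2.918]
base radii: r_b1 = 68.441058, r_b2 = 88.973375
tip radii: r_a1 = 77.119822, r_a2 = 98.815152
inv(α') = inv(20.250°) + 2·(+0.429+0.364)·tan α/(50+65) = 0.02057818  ⇒  α' = 22.18238°
a' = a·cos α / cos α' = 167.7850·cos 20.250°/cos 22.18238° = 169.996427
action lengths: √(r_a1²−r_b1²) = 35.542770, √(r_a2²−r_b2²) = 42.990380
base pitch p_b = π·m·cos α = 8.600557
CR = (35.542770 + 42.990380 − 169.996427·sin 22.18238°)/8.600557 = 1.668493
contact ratio ≈ 1.6685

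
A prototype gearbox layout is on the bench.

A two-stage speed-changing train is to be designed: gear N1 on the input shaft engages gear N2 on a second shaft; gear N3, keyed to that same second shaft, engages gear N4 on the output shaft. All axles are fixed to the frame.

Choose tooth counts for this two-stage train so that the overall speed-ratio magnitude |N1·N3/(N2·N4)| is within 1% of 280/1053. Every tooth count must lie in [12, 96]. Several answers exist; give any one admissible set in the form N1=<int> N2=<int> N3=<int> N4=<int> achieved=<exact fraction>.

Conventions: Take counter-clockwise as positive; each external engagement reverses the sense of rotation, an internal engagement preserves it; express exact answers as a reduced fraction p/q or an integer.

N1=14 N2=13 N3=20 N4=81 achieved=280/1053

2-stage fixed-axis compound train for ratio 280/1053
target = 280/1053 in lowest terms: an exact hit needs N1·N3 = k·280 and N2·N4 = k·1053 for one integer k, every count in [12, 96]; additionally prefer no 1:1 stage (N1 ≠ N2, N3 ≠ N4)
k = 1: N1·N3 = 280 = 14·20, N2·N4 = 1053 = 13·81
achieved = 14·20/(13·81) = 280/1053; |achieved − target| = 0 ≤ 14/5265 ✓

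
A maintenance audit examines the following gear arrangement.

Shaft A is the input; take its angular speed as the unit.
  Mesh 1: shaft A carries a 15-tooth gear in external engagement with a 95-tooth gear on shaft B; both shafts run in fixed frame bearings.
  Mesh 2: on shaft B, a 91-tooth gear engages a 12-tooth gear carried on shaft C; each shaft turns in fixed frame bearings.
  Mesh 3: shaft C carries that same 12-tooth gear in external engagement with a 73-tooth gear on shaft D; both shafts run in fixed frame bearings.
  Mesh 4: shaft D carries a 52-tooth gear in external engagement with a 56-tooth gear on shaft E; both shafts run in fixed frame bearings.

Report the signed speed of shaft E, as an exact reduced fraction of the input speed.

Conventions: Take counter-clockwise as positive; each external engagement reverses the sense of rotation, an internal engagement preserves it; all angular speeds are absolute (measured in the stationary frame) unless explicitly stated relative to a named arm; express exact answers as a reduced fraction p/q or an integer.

4-mesh fixed-axis compound train (all bearings frame-fixed)
mesh 1 [15T→95T]: |ω|/ω_in = 1×15/95 = 3/19, sense flips to −
mesh 2 [91T→12T]: |ω|/ω_in = (3/19)×91/12 = 91/76, sense flips to +
mesh 3 [12T→73T]: |ω|/ω_in = (91/76)×12/73 = 273/1387, sense flips to −
mesh 4 [52T→56T]: |ω|/ω_in = (273/1387)×52/56 = 507/2774, sense flips to +
signed output speed (× input speed) = 507/2774

507/2774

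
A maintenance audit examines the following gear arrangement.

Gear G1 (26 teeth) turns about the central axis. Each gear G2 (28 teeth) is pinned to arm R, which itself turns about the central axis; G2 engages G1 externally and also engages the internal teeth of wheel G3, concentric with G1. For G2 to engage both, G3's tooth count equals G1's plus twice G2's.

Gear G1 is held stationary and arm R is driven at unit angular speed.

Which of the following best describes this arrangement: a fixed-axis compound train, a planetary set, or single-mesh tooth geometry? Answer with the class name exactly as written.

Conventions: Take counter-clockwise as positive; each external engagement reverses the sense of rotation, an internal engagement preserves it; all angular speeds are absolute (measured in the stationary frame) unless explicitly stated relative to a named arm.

planetary set

recognized (axles ride arm R): planetary set, 26/28/82 teeth
classification: planetary set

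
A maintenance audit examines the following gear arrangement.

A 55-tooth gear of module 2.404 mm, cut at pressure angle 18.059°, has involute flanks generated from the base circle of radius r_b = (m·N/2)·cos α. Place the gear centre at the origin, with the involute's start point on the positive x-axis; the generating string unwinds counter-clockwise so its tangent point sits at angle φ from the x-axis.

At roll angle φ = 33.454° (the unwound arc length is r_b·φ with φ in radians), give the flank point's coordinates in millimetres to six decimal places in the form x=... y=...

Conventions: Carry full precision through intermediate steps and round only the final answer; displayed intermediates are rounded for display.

x=72.671209 y=4.029992

single-mesh involute tooth geometry (55T wheel at module 2.404)
pitch radius r_p = m·N/2 = 2.404·55/2 = 66.110000
base radius r_b = r_p·cos α = 66.110000·cos 18.059° = 62.853276
roll angle φ = 33.454° = 0.58388245 rad
x = r_b·(cos φ + φ·sin φ) = 72.671209
y = r_b·(sin φ − φ·cos φ) = 4.029992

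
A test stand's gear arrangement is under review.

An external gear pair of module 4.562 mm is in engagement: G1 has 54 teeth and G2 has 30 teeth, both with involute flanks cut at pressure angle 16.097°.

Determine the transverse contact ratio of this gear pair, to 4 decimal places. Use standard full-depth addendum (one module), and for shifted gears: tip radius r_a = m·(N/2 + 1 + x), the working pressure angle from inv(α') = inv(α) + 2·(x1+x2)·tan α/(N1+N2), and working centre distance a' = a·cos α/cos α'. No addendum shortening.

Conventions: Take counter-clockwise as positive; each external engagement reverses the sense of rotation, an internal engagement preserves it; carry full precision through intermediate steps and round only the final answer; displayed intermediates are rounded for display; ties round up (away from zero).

1.9355

topology: single-mesh involute geometry — m = 4.562, 54T/30T pair
base radii: r_b1 = 118.344800, r_b2 = 65.747111
tip radii: r_a1 = 127.736000, r_a2 = 72.992000
no profile shift: α' = α, a' = a
action lengths: √(r_a1²−r_b1²) = 48.072799, √(r_a2²−r_b2²) = 31.704092
base pitch p_b = π·m·cos α = 13.770043
CR = (48.072799 + 31.704092 − 191.604000·sin 16.09700°)/13.770043 = 1.935501
contact ratio ≈ 1.9355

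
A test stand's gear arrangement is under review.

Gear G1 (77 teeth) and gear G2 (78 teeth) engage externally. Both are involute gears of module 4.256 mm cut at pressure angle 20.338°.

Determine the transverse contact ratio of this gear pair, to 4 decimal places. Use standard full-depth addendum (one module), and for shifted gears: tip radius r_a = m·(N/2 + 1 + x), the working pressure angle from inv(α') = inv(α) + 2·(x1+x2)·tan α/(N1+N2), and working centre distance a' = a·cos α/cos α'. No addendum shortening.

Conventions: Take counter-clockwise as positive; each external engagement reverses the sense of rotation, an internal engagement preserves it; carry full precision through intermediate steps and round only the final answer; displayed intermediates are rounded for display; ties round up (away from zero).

class = single-mesh tooth geometry [involute pair 77T × 78T, m = 4.256]
base radii: r_b1 = 153.640993, r_b2 = 155.636330
tip radii: r_a1 = 168.112000, r_a2 = 170.240000
no profile shift: α' = α, a' = a
action lengths: √(r_a1²−r_b1²) = 68.235547, √(r_a2²−r_b2²) = 68.985435
base pitch p_b = π·m·cos α = 12.537076
CR = (68.235547 + 68.985435 − 329.840000·sin 20.33800°)/12.537076 = 1.801264
contact ratio ≈ 1.8013

1.8013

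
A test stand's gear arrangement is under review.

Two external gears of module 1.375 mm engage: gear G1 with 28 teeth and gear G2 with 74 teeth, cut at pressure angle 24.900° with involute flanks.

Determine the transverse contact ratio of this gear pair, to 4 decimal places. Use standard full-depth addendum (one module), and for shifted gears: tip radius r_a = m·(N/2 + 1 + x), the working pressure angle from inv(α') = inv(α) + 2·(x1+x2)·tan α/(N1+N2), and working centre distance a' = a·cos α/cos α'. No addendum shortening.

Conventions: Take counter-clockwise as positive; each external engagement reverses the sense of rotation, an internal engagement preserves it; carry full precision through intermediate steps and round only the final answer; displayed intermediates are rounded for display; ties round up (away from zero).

1.5213

single-mesh involute tooth geometry (28T engaging 74T at module 1.375)
base radii: r_b1 = 17.460597, r_b2 = 46.145864
tip radii: r_a1 = 20.625000, r_a2 = 52.250000
no profile shift: α' = α, a' = a
action lengths: √(r_a1²−r_b1²) = 10.978077, √(r_a2²−r_b2²) = 24.507585
base pitch p_b = π·m·cos α = 3.918149
CR = (10.978077 + 24.507585 − 70.125000·sin 24.90000°)/3.918149 = 1.521261
contact ratio ≈ 1.5213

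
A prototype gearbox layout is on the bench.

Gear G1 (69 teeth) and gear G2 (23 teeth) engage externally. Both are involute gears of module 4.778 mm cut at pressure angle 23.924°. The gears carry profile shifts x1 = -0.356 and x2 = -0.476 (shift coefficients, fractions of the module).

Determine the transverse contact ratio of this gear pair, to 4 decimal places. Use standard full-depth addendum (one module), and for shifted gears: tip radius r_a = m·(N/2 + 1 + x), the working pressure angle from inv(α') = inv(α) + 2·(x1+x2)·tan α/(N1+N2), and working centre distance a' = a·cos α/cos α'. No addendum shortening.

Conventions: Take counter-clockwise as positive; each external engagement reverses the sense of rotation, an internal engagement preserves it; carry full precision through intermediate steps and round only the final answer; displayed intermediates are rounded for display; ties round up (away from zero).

1.7325

recognized (one external pair, fixed centres): single-mesh tooth geometry, m = 4.778, N1 = 69, N2 = 23
base radii: r_b1 = 150.678549, r_b2 = 50.226183
tip radii: r_a1 = 167.918032, r_a2 = 57.450672
inv(α') = inv(23.924°) + 2·(-0.356-0.476)·tan α/(69+23) = 0.01806356  ⇒  α' = 21.27546°
a' = a·cos α / cos α' = 219.7880·cos 23.924°/cos 21.27546° = 215.598477
action lengths: √(r_a1²−r_b1²) = 74.111001, √(r_a2²−r_b2²) = 27.891043
base pitch p_b = π·m·cos α = 13.720888
CR = (74.111001 + 27.891043 − 215.598477·sin 21.27546°)/13.720888 = 1.732516
contact ratio ≈ 1.7325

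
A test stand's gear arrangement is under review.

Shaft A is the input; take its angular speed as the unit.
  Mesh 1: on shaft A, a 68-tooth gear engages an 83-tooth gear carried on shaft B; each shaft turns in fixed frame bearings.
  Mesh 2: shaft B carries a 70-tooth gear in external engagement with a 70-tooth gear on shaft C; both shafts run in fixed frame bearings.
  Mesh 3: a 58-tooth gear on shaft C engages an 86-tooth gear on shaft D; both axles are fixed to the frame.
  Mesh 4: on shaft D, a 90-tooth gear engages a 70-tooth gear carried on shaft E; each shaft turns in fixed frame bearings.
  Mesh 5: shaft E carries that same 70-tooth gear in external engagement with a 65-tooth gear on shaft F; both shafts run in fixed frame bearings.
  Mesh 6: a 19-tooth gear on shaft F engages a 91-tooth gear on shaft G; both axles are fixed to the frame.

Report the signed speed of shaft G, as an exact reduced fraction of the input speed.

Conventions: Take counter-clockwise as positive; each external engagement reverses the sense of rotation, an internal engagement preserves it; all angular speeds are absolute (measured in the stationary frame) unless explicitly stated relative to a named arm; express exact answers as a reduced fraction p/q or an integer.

674424/4222127

6-mesh fixed-axis compound train (all bearings frame-fixed)
mesh 1 [68T→83T]: |ω|/ω_in = 1×68/83 = 68/83, sense flips to −
mesh 2 [70T→70T]: |ω|/ω_in = (68/83)×70/70 = 68/83, sense flips to +
mesh 3 [58T→86T]: |ω|/ω_in = (68/83)×58/86 = 1972/3569, sense flips to −
mesh 4 [90T→70T]: |ω|/ω_in = (1972/3569)×90/70 = 17748/24983, sense flips to +
mesh 5 [70T→65T]: |ω|/ω_in = (17748/24983)×70/65 = 35496/46397, sense flips to −
mesh 6 [19T→91T]: |ω|/ω_in = (35496/46397)×19/91 = 674424/4222127, sense flips to +
signed output speed (× input speed) = 674424/4222127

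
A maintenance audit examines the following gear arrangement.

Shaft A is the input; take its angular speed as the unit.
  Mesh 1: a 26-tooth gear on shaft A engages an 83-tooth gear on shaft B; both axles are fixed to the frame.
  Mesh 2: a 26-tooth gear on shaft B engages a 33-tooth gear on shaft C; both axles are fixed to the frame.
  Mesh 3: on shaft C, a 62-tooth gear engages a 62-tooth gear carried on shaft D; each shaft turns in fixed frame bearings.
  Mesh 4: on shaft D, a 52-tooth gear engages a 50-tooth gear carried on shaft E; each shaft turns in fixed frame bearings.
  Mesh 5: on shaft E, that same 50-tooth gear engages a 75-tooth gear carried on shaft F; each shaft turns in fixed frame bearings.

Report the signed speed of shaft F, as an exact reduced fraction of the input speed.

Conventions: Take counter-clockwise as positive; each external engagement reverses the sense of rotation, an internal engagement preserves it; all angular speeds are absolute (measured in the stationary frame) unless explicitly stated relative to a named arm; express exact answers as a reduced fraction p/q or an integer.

5-mesh fixed-axis compound train (all bearings frame-fixed)
mesh 1 [26T→83T]: |ω|/ω_in = 1×26/83 = 26/83, sense flips to −
mesh 2 [26T→33T]: |ω|/ω_in = (26/83)×26/33 = 676/2739, sense flips to +
mesh 3 [62T→62T]: |ω|/ω_in = (676/2739)×62/62 = 676/2739, sense flips to −
mesh 4 [52T→50T]: |ω|/ω_in = (676/2739)×52/50 = 17576/68475, sense flips to +
mesh 5 [50T→75T]: |ω|/ω_in = (17576/68475)×50/75 = 35152/205425, sense flips to −
signed output speed (× input speed) = -35152/205425

-35152/205425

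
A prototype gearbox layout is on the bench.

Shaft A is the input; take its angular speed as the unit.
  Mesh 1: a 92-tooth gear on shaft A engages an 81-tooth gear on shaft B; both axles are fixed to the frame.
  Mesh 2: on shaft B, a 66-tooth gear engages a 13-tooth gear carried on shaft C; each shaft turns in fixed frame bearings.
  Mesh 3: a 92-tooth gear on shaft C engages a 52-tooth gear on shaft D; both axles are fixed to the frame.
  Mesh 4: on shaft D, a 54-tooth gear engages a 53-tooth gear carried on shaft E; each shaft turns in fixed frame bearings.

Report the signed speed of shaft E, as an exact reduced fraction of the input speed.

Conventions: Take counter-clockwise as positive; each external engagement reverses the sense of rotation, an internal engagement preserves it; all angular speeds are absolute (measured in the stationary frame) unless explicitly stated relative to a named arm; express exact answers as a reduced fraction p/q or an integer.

93104/8957

4-mesh fixed-axis compound train (all bearings frame-fixed)
mesh 1 [92T→81T]: |ω|/ω_in = 1×92/81 = 92/81, sense flips to −
mesh 2 [66T→13T]: |ω|/ω_in = (92/81)×66/13 = 2024/351, sense flips to +
mesh 3 [92T→52T]: |ω|/ω_in = (2024/351)×92/52 = 46552/4563, sense flips to −
mesh 4 [54T→53T]: |ω|/ω_in = (46552/4563)×54/53 = 93104/8957, sense flips to +
signed output speed (× input speed) = 93104/8957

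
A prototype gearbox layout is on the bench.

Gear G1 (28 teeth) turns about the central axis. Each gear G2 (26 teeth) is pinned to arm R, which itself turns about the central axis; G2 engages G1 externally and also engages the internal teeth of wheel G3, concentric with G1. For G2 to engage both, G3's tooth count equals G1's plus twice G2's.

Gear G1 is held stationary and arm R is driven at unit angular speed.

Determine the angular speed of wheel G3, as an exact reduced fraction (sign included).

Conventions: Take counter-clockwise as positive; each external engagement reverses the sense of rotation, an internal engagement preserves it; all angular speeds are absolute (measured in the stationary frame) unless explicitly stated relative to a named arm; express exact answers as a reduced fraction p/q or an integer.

planetary set (28T centre, 26T on arm, 80T internal) — Willis relation
ring teeth: 28 + 2·26 = 80
28(ω_sun−ω_arm) = −80(ω_ring−ω_arm),  ω_sun = 0, ω_arm = 1
ω_ring = 1 − (28/80)(0−1) = 27/20
exact speed ratio = 27/20

27/20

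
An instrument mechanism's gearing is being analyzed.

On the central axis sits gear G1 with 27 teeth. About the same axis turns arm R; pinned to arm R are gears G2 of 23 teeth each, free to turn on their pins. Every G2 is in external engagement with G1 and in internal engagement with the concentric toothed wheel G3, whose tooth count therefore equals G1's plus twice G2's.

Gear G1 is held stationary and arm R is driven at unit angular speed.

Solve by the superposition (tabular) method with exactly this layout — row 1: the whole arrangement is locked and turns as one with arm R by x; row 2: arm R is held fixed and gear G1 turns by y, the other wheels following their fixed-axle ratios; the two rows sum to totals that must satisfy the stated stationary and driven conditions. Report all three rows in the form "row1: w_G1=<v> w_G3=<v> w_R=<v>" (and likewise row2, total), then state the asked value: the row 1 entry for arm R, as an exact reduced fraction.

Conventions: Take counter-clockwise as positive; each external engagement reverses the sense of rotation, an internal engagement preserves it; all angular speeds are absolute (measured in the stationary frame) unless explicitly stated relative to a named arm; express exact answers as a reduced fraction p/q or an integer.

planetary set (27T centre, 23T on arm, 73T internal) — Willis relation
row 1 (train locked, turned with arm): all members turn x
row 2: sun turns y, ring = −(27/73)·y, arm 0
boundary: total ω_sun = x + y = 0 and total ω_arm = x = 1  ⇒  y = -1, x = 1
row 2 ring = −(27/73)·(-1) = 27/73
totals (row 1 + row 2): sun 1 + (-1) = 0, ring 1 + 27/73 = 100/73, arm 1 + 0 = 1
asked cell (row1, arm) = 1

row1: w_G1=1 w_G3=1 w_R=1
row2: w_G1=-1 w_G3=27/73 w_R=0
total: w_G1=0 w_G3=100/73 w_R=1
asked value: 1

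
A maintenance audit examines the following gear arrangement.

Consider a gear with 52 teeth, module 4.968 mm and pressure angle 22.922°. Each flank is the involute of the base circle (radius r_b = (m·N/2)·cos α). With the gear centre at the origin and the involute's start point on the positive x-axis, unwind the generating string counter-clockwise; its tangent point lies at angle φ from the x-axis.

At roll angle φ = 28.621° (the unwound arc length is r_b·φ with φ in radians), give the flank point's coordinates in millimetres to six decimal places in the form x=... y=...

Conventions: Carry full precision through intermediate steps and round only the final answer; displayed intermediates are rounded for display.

single-mesh involute tooth geometry (52T wheel at module 4.968)
pitch radius r_p = m·N/2 = 4.968·52/2 = 129.168000
base radius r_b = r_p·cos α = 129.168000·cos 22.922° = 118.968368
roll angle φ = 28.621° = 0.49953069 rad
x = r_b·(cos φ + φ·sin φ) = 132.898312
y = r_b·(sin φ − φ·cos φ) = 4.820819

x=132.898312 y=4.820819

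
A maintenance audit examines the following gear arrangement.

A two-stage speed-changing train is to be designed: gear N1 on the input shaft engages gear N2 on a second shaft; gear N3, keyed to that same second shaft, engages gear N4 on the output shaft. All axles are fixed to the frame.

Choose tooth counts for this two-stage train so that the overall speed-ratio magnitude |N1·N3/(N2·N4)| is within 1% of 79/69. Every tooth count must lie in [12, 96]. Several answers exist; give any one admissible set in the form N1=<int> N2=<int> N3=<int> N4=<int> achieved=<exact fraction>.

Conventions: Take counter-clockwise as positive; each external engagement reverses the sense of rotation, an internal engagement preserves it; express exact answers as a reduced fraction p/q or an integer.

N1=12 N2=69 N3=79 N4=12 achieved=79/69

topology: fixed-axis compound train — 2 stages, target 79/69
target = 79/69 in lowest terms: an exact hit needs N1·N3 = k·79 and N2·N4 = k·69 for one integer k, every count in [12, 96]; additionally prefer no 1:1 stage (N1 ≠ N2, N3 ≠ N4)
k = 1…11: no 1:1-free in-range split of k·79 and k·69 into factor pairs; take k = 12
k = 12: N1·N3 = 948 = 12·79, N2·N4 = 828 = 69·12
achieved = 12·79/(69·12) = 79/69; |achieved − target| = 0 ≤ 79/6900 ✓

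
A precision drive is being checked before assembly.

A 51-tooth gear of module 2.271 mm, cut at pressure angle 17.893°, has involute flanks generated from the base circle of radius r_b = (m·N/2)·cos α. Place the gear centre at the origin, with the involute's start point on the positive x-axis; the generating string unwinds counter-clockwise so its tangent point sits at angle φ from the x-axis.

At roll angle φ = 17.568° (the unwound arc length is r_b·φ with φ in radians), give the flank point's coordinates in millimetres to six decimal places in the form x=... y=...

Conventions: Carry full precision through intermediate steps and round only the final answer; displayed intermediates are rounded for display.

single-mesh involute tooth geometry (51T wheel at module 2.271)
pitch radius r_p = m·N/2 = 2.271·51/2 = 57.910500
base radius r_b = r_p·cos α = 57.910500·cos 17.893° = 55.109482
roll angle φ = 17.568° = 0.30661944 rad
x = r_b·(cos φ + φ·sin φ) = 57.639483
y = r_b·(sin φ − φ·cos φ) = 0.524585

x=57.639483 y=0.524585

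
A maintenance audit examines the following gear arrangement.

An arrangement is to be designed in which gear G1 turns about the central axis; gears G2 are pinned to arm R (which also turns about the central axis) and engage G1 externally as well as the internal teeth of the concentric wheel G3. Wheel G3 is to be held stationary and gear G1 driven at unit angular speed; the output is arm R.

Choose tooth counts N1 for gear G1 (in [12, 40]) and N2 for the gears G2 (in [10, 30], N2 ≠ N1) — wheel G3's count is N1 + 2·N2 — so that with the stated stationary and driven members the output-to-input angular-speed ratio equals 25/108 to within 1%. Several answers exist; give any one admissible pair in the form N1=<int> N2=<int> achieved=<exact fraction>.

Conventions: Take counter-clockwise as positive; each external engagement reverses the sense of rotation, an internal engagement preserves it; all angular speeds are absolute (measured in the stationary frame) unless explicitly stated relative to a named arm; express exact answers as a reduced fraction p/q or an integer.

topology: planetary set — design target 25/108, arm = carrier (Willis)
Willis with ω_ring = 0: ω_arm/ω_sun = N1/(N1+N3); set equal to 25/108  ⇒  N3/N1 = 1/(25/108) − 1 = 83/25
N3 = N1 + 2·N2  ⇒  N2/N1 = (N3/N1 − 1)/2 = (83/25 − 1)/2 = 29/25
smallest multiple with N1 ≥ 12 and N2 ≥ 10: k = 1  ⇒  N1 = 1·25 = 25, N2 = 1·29 = 29 (N1 ≤ 40, N2 ≤ 30, N2 ≠ N1 ✓), N3 = 25 + 2·29 = 83
check: N1/(N1+N3) with N1 = 25, N3 = 83 gives 25/108; |achieved − target| = 0 ≤ 1/432 ✓

N1=25 N2=29 achieved=25/108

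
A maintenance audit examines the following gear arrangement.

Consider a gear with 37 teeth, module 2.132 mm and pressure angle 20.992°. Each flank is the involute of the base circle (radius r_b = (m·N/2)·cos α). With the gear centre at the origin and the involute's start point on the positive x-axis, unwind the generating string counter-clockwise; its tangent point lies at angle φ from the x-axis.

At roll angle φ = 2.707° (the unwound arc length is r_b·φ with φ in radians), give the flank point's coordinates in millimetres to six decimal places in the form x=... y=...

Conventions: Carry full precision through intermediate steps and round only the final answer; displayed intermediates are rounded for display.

topology: single-mesh involute geometry — m = 2.132, N = 37
pitch radius r_p = m·N/2 = 2.132·37/2 = 39.442000
base radius r_b = r_p·cos α = 39.442000·cos 20.992° = 36.824252
roll angle φ = 2.707° = 0.04724606 rad
x = r_b·(cos φ + φ·sin φ) = 36.865329
y = r_b·(sin φ − φ·cos φ) = 0.001294

x=36.865329 y=0.001294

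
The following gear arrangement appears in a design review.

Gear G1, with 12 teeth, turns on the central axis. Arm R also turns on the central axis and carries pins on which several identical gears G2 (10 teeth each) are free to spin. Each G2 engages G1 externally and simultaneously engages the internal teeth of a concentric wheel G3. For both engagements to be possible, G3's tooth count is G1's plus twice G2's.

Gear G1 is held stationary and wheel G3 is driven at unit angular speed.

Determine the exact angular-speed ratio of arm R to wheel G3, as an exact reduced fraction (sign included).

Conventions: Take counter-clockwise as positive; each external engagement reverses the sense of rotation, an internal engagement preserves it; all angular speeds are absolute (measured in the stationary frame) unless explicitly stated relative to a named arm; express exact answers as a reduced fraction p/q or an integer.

8/11

class = planetary set [G3 = 12+2·10 = 32; Willis about the carrier]
ring teeth: 12 + 2·10 = 32
12(ω_sun−ω_arm) = −32(ω_ring−ω_arm),  ω_sun = 0, ω_ring = 1
12(0−ω_arm) = −32(1−ω_arm)  ⇒  44·ω_arm = 32  ⇒  ω_arm = 8/11
ω_out/ω_in = 8/11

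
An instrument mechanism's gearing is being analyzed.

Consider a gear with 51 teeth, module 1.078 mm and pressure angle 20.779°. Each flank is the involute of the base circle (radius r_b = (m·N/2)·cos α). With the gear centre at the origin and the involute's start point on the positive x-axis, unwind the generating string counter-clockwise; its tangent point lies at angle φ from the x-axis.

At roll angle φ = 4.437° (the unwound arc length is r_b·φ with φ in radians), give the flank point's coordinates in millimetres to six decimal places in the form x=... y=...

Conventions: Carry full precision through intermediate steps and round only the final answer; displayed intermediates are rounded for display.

x=25.777948 y=0.003976

topology: single-mesh involute geometry — m = 1.078, N = 51
pitch radius r_p = m·N/2 = 1.078·51/2 = 27.489000
base radius r_b = r_p·cos α = 27.489000·cos 20.779° = 25.700999
roll angle φ = 4.437° = 0.07744026 rad
x = r_b·(cos φ + φ·sin φ) = 25.777948
y = r_b·(sin φ − φ·cos φ) = 0.003976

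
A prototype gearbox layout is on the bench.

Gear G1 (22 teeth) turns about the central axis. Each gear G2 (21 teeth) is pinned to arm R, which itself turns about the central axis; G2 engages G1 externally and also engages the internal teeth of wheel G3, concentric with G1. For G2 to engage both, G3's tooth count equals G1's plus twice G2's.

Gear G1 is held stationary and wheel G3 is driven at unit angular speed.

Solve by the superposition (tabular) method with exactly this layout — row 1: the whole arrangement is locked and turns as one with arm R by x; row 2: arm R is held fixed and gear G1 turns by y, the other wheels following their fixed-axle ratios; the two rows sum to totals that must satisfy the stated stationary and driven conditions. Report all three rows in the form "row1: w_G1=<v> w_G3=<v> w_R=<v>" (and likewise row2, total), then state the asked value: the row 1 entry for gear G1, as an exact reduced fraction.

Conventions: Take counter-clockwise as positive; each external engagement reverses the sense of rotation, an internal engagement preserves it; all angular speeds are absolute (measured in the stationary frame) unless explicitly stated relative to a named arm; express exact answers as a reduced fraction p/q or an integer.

row1: w_G1=32/43 w_G3=32/43 w_R=32/43
row2: w_G1=-32/43 w_G3=11/43 w_R=0
total: w_G1=0 w_G3=1 w_R=32/43
asked value: 32/43

topology: planetary set — G1 22T / G2 21T / G3 64T, arm = carrier (Willis)
row 1 — lock + rotate with arm: ω_sun = ω_ring = ω_arm = x
row 2: sun turns y, ring = −(22/64)·y, arm 0
boundary: total ω_sun = x + y = 0 and total ω_ring = x − (22/64)·y = 1  ⇒  y = -32/43, x = 32/43
row 2 ring = −(22/64)·(-32/43) = 11/43
totals (row 1 + row 2): sun 32/43 + (-32/43) = 0, ring 32/43 + 11/43 = 1, arm 32/43 + 0 = 32/43
asked cell (row1, sun) = 32/43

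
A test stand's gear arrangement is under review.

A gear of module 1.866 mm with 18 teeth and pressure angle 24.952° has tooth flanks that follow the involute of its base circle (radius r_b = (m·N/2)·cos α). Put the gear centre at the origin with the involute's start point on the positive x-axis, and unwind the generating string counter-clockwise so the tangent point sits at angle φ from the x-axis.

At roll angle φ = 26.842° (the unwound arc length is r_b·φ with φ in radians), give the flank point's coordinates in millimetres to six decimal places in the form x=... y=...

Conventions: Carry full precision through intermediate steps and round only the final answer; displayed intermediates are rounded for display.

x=16.806817 y=0.510497

topology: single-mesh involute geometry — m = 1.866, N = 18
pitch radius r_p = m·N/2 = 1.866·18/2 = 16.794000
base radius r_b = r_p·cos α = 16.794000·cos 24.952° = 15.226474
roll angle φ = 26.842° = 0.46848128 rad
x = r_b·(cos φ + φ·sin φ) = 16.806817
y = r_b·(sin φ − φ·cos φ) = 0.510497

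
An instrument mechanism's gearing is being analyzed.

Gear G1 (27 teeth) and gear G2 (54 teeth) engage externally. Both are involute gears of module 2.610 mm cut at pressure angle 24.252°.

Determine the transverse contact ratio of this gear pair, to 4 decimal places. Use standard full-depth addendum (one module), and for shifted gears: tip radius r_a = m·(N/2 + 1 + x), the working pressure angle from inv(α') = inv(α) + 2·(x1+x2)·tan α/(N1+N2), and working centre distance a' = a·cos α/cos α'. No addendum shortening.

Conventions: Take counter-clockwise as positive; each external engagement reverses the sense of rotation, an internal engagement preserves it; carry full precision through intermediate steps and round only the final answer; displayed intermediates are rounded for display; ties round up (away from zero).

class = single-mesh tooth geometry [involute pair 27T × 54T, m = 2.610]
base radii: r_b1 = 32.125430, r_b2 = 64.250861
tip radii: r_a1 = 37.845000, r_a2 = 73.080000
no profile shift: α' = α, a' = a
action lengths: √(r_a1²−r_b1²) = 20.005018, √(r_a2²−r_b2²) = 34.821161
base pitch p_b = π·m·cos α = 7.475927
CR = (20.005018 + 34.821161 − 105.705000·sin 24.25200°)/7.475927 = 1.525935
contact ratio ≈ 1.5259

1.5259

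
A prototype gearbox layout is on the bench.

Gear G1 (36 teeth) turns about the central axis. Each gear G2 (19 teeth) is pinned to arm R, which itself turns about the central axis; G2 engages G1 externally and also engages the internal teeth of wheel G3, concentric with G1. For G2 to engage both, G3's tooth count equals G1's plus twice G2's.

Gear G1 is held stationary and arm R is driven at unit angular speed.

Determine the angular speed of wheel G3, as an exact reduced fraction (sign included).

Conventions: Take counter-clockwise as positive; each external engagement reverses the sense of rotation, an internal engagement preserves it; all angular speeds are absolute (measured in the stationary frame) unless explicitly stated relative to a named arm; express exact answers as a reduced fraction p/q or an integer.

55/37

topology: planetary set — G1 36T / G2 19T / G3 74T, arm = carrier (Willis)
ring teeth: 36 + 2·19 = 74
36(ω_sun−ω_arm) = −74(ω_ring−ω_arm),  ω_sun = 0, ω_arm = 1
ω_ring = 1 − (36/74)(0−1) = 55/37
exact speed ratio = 55/37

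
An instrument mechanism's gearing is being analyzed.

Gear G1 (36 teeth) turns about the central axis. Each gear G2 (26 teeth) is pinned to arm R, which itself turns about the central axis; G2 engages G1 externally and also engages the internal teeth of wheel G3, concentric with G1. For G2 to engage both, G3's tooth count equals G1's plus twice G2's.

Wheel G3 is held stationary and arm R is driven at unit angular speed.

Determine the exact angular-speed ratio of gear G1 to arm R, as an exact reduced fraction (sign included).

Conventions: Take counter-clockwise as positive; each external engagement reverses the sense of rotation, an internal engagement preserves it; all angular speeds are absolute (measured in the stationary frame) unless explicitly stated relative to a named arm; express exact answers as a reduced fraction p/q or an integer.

31/9

topology: planetary set — G1 36T / G2 26T / G3 88T, arm = carrier (Willis)
ring teeth: 36 + 2·26 = 88
36(ω_sun−ω_arm) = −88(ω_ring−ω_arm),  ω_ring = 0, ω_arm = 1
ω_sun = 1 − (88/36)(0−1) = 31/9
ω_out/ω_in = 31/9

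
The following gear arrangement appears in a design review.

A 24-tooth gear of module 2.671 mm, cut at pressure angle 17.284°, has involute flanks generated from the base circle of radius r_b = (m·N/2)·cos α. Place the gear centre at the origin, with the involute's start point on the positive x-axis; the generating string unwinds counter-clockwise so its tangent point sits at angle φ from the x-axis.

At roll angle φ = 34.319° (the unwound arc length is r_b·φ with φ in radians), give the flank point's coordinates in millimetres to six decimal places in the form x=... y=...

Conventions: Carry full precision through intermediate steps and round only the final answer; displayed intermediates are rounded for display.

x=35.612065 y=2.114657

class = single-mesh tooth geometry [base-circle involute, m = 2.671, 24T]
pitch radius r_p = m·N/2 = 2.671·24/2 = 32.052000
base radius r_b = r_p·cos α = 32.052000·cos 17.284° = 30.604654
roll angle φ = 34.319° = 0.59897955 rad
x = r_b·(cos φ + φ·sin φ) = 35.612065
y = r_b·(sin φ − φ·cos φ) = 2.114657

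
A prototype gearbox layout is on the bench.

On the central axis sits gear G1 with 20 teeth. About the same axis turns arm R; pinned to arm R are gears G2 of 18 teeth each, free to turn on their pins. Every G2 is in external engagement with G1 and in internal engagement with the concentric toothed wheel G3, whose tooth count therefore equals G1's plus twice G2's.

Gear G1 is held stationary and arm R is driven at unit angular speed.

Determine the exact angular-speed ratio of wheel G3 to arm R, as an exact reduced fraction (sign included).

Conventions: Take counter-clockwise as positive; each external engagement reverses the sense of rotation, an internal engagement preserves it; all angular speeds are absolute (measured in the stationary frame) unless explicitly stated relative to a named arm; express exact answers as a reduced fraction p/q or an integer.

19/14

planetary set (20T centre, 18T on arm, 56T internal) — Willis relation
ring teeth: 20 + 2·18 = 56
20(ω_sun−ω_arm) = −56(ω_ring−ω_arm),  ω_sun = 0, ω_arm = 1
ω_ring = 1 − (20/56)(0−1) = 19/14
ω_out/ω_in = 19/14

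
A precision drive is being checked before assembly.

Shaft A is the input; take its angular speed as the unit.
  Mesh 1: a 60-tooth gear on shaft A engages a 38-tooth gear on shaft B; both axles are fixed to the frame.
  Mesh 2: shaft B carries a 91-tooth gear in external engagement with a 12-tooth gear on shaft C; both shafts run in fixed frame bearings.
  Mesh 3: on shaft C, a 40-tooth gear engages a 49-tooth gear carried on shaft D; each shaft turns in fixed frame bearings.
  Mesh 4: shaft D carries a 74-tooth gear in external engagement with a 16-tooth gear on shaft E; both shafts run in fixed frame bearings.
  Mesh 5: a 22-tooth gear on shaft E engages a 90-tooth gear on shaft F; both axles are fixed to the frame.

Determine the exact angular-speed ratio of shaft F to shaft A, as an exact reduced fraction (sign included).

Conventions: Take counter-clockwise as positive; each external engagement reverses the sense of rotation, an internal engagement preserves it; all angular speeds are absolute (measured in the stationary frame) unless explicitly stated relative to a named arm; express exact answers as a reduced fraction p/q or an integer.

class = fixed-axis compound train [5 meshes; 5 ratios multiply, 5 sense flips]
mesh 1 [60T→38T]: running ratio 30/19, sense −
mesh 2 [91T→12T]: running ratio 455/38, sense +
mesh 3 [40T→49T]: running ratio 1300/133, sense −
mesh 4 [74T→16T]: running ratio 12025/266, sense +
mesh 5 [22T→90T]: running ratio 26455/2394, sense −
ω_out/ω_in = -26455/2394

-26455/2394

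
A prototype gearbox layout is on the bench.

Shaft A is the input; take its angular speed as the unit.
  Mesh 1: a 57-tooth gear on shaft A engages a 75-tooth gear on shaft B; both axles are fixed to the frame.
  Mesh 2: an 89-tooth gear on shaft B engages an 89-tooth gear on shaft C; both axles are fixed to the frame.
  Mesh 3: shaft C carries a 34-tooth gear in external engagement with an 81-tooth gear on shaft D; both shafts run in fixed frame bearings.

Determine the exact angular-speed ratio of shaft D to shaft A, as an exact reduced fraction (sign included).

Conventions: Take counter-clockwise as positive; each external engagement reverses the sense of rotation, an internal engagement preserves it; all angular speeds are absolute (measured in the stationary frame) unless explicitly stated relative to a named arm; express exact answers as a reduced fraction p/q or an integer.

class = fixed-axis compound train [3 meshes; 3 ratios multiply, 3 sense flips]
mesh 1 [57T→75T]: running ratio 19/25, sense −
mesh 2 [89T→89T]: running ratio 19/25, sense +
mesh 3 [34T→81T]: running ratio 646/2025, sense −
ω_out/ω_in = -646/2025

-646/2025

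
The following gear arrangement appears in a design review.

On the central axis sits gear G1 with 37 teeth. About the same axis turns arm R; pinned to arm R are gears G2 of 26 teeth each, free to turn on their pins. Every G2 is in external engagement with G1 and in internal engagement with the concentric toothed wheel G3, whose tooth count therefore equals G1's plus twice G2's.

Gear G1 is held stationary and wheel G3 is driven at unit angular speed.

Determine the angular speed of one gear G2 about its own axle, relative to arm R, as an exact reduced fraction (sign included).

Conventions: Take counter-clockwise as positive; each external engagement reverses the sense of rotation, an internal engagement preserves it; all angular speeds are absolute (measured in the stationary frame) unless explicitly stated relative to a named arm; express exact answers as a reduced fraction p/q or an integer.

class = planetary set [G3 = 37+2·26 = 89; Willis about the carrier]
ring teeth: 37 + 2·26 = 89
37(ω_sun−ω_arm) = −89(ω_ring−ω_arm),  ω_sun = 0, ω_ring = 1
37(0−ω_arm) = −89(1−ω_arm)  ⇒  126·ω_arm = 89  ⇒  ω_arm = 89/126
sun–planet mesh: 37·(0−89/126) = −26·(ω_p−ω_arm)  ⇒  ω_p−ω_arm = 3293/3276
exact speed ratio = 3293/3276

3293/3276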